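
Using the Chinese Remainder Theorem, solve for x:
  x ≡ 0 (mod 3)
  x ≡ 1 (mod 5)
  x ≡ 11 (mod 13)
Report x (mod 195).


Moduli 3, 5, 13 are pairwise coprime; by CRT there is a unique solution modulo M = 3 · 5 · 13 = 195.
Solve pairwise, accumulating the modulus:
  Start with x ≡ 0 (mod 3).
  Combine with x ≡ 1 (mod 5): since gcd(3, 5) = 1, we get a unique residue mod 15.
    Write x = 0 + 3·t and substitute into x ≡ 1 (mod 5): 3·t ≡ 1 − 0 = 1 (mod 5).
    The inverse of 3 mod 5 is 2 (since 3·2 = 6 = 1·5 + 1), so t ≡ 2·1 = 2 ≡ 2 (mod 5).
    Then x = 0 + 3·2 = 6, valid modulo lcm(3, 5) = 15: x ≡ 6 (mod 15).
  Combine with x ≡ 11 (mod 13): since gcd(15, 13) = 1, we get a unique residue mod 195.
    Write x = 6 + 15·t and substitute into x ≡ 11 (mod 13): 15·t ≡ 11 − 6 = 5 (mod 13).
    Reduce coefficients mod 13: 2·t ≡ 5 (mod 13).
    The inverse of 2 mod 13 is 7 (since 2·7 = 14 = 1·13 + 1), so t ≡ 7·5 = 35 ≡ 9 (mod 13).
    Then x = 6 + 15·9 = 141, valid modulo lcm(15, 13) = 195: x ≡ 141 (mod 195).
Verify: 141 mod 3 = 0 ✓, 141 mod 5 = 1 ✓, 141 mod 13 = 11 ✓.

x ≡ 141 (mod 195).


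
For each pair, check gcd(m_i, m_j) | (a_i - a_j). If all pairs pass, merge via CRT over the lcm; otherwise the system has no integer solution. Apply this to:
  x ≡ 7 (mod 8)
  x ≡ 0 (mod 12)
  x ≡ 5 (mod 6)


Moduli 8, 12, 6 are not pairwise coprime, so CRT works modulo lcm(m_i) when all pairwise compatibility conditions hold.
Pairwise compatibility: gcd(m_i, m_j) must divide a_i - a_j for every pair.
Merge one congruence at a time:
  Start: x ≡ 7 (mod 8).
  Combine with x ≡ 0 (mod 12): gcd(8, 12) = 4, and 0 - 7 = -7 is NOT divisible by 4.
    ⇒ system is inconsistent (no integer solution).

No solution (the system is inconsistent).


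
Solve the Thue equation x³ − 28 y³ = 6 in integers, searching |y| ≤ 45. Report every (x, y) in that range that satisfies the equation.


The equation is x³ - 28y³ = 6. For fixed y, x³ = 28·y³ + 6, so a solution requires the RHS to be a perfect cube.
Strategy: iterate y from -45 to 45, compute RHS = 28·y³ + 6, and check whether it is a (positive or negative) perfect cube.
Check small values of y:
  y = 0: RHS = 6 is not a perfect cube.
  y = 1: RHS = 34 is not a perfect cube.
  y = -1: RHS = -22 is not a perfect cube.
  y = 2: RHS = 230 is not a perfect cube.
  y = -2: RHS = -218 is not a perfect cube.
  y = 3: RHS = 762 is not a perfect cube.
  y = -3: RHS = -750 is not a perfect cube.
Continuing the search up to |y| = 45 finds no solutions either.
No (x, y) in the scanned range satisfies the equation.

No integer solutions with |y| ≤ 45.


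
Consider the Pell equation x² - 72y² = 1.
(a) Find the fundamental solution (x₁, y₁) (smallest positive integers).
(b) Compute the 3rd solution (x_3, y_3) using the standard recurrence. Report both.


Step 1: Find the fundamental solution (x₁, y₁) of x² - 72y² = 1.
  Expand √72 as a continued fraction. a₀ = ⌊√72⌋ = 8; iterate m_{k+1} = d_k·a_k − m_k, d_{k+1} = (72 − m_{k+1}²)/d_k, a_{k+1} = ⌊(a₀ + m_{k+1})/d_{k+1}⌋ (starting m₀ = 0, d₀ = 1), with convergents p_k = a_k·p_{k-1} + p_{k-2}, q_k = a_k·q_{k-1} + q_{k-2} (p₋₁ = 1, q₋₁ = 0):
  k = 0: a₀ = 8; p₀/q₀ = 8/1; p₀² − 72·q₀² = 64 − 72 = -8.
  k = 1: m = 8, d = 8, a = ⌊(8 + 8)/8⌋ = 2; p/q = (2·8 + 1)/(2·1 + 0) = 17/2; p² − 72·q² = 289 − 288 = 1.
  The first convergent with p² − 72·q² = 1 gives the fundamental solution (x₁, y₁) = (17, 2).
Step 2: Apply the recurrence (x_{n+1}, y_{n+1}) = (x₁x_n + 72y₁y_n, x₁y_n + y₁x_n) repeatedly.
  From (x_1, y_1) = (17, 2): x_2 = 17·17 + 72·2·2 = 577; y_2 = 17·2 + 2·17 = 68.
  From (x_2, y_2) = (577, 68): x_3 = 17·577 + 72·2·68 = 19601; y_3 = 17·68 + 2·577 = 2310.
Step 3: Verify x_3² - 72·y_3² = 384199201 - 384199200 = 1 (should be 1). ✓

(x_1, y_1) = (17, 2); (x_3, y_3) = (19601, 2310).


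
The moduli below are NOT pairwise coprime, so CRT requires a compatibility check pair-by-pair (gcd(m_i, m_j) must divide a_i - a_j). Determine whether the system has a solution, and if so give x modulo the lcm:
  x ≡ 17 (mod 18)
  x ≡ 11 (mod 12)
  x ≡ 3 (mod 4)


Moduli 18, 12, 4 are not pairwise coprime, so CRT works modulo lcm(m_i) when all pairwise compatibility conditions hold.
Pairwise compatibility: gcd(m_i, m_j) must divide a_i - a_j for every pair.
Merge one congruence at a time:
  Start: x ≡ 17 (mod 18).
  Combine with x ≡ 11 (mod 12): gcd(18, 12) = 6; 11 - 17 = -6, which IS divisible by 6, so compatible.
    Write x = 17 + 18·t and substitute into x ≡ 11 (mod 12): 18·t ≡ 11 − 17 = -6 (mod 12).
    Divide the congruence (and modulus) by g = 6: 3·t ≡ -1 (mod 2).
    Reduce coefficients mod 2: 1·t ≡ 1 (mod 2).
    So t ≡ 1 (mod 2).
    Then x = 17 + 18·1 = 35, valid modulo lcm(18, 12) = 36: x ≡ 35 (mod 36).
  Combine with x ≡ 3 (mod 4): gcd(36, 4) = 4; 3 - 35 = -32, which IS divisible by 4, so compatible.
    Write x = 35 + 36·t and substitute into x ≡ 3 (mod 4): 36·t ≡ 3 − 35 = -32 (mod 4).
    Divide the congruence (and modulus) by g = 4: 9·t ≡ -8 (mod 1).
    Modulo 1 every t works; take t = 0.
    Then x = 35 + 36·0 = 35, valid modulo lcm(36, 4) = 36: x ≡ 35 (mod 36).
Verify: 35 mod 18 = 17, 35 mod 12 = 11, 35 mod 4 = 3.

x ≡ 35 (mod 36).


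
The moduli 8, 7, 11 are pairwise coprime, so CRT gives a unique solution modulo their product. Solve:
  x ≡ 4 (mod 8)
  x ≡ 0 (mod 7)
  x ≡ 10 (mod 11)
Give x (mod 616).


Moduli 8, 7, 11 are pairwise coprime; by CRT there is a unique solution modulo M = 8 · 7 · 11 = 616.
Solve pairwise, accumulating the modulus:
  Start with x ≡ 4 (mod 8).
  Combine with x ≡ 0 (mod 7): since gcd(8, 7) = 1, we get a unique residue mod 56.
    Write x = 4 + 8·t and substitute into x ≡ 0 (mod 7): 8·t ≡ 0 − 4 = -4 (mod 7).
    Reduce coefficients mod 7: 1·t ≡ 3 (mod 7).
    So t ≡ 3 (mod 7).
    Then x = 4 + 8·3 = 28, valid modulo lcm(8, 7) = 56: x ≡ 28 (mod 56).
  Combine with x ≡ 10 (mod 11): since gcd(56, 11) = 1, we get a unique residue mod 616.
    Write x = 28 + 56·t and substitute into x ≡ 10 (mod 11): 56·t ≡ 10 − 28 = -18 (mod 11).
    Reduce coefficients mod 11: 1·t ≡ 4 (mod 11).
    So t ≡ 4 (mod 11).
    Then x = 28 + 56·4 = 252, valid modulo lcm(56, 11) = 616: x ≡ 252 (mod 616).
Verify: 252 mod 8 = 4 ✓, 252 mod 7 = 0 ✓, 252 mod 11 = 10 ✓.

x ≡ 252 (mod 616).


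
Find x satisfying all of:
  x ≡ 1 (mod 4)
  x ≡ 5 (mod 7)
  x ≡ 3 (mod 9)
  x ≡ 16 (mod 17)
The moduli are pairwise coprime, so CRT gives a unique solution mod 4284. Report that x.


Product of moduli M = 4 · 7 · 9 · 17 = 4284.
Merge one congruence at a time:
  Start: x ≡ 1 (mod 4).
  Combine with x ≡ 5 (mod 7); new modulus lcm = 28.
    Write x = 1 + 4·t and substitute into x ≡ 5 (mod 7): 4·t ≡ 5 − 1 = 4 (mod 7).
    The inverse of 4 mod 7 is 2 (since 4·2 = 8 = 1·7 + 1), so t ≡ 2·4 = 8 ≡ 1 (mod 7).
    Then x = 1 + 4·1 = 5, valid modulo lcm(4, 7) = 28: x ≡ 5 (mod 28).
  Combine with x ≡ 3 (mod 9); new modulus lcm = 252.
    Write x = 5 + 28·t and substitute into x ≡ 3 (mod 9): 28·t ≡ 3 − 5 = -2 (mod 9).
    Reduce coefficients mod 9: 1·t ≡ 7 (mod 9).
    So t ≡ 7 (mod 9).
    Then x = 5 + 28·7 = 201, valid modulo lcm(28, 9) = 252: x ≡ 201 (mod 252).
  Combine with x ≡ 16 (mod 17); new modulus lcm = 4284.
    Write x = 201 + 252·t and substitute into x ≡ 16 (mod 17): 252·t ≡ 16 − 201 = -185 (mod 17).
    Reduce coefficients mod 17: 14·t ≡ 2 (mod 17).
    The inverse of 14 mod 17 is 11 (since 14·11 = 154 = 9·17 + 1), so t ≡ 11·2 = 22 ≡ 5 (mod 17).
    Then x = 201 + 252·5 = 1461, valid modulo lcm(252, 17) = 4284: x ≡ 1461 (mod 4284).
Verify against each original: 1461 mod 4 = 1, 1461 mod 7 = 5, 1461 mod 9 = 3, 1461 mod 17 = 16.

x ≡ 1461 (mod 4284).


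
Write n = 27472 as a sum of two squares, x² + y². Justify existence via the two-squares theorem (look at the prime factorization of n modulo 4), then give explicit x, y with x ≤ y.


Step 1: Factor n = 27472 = 2^4 · 17 · 101.
Step 2: Check the mod-4 condition on each prime factor: 2 = 2 (special); 17 ≡ 1 (mod 4), exponent 1; 101 ≡ 1 (mod 4), exponent 1.
All primes ≡ 3 (mod 4) appear to even exponent (or don't appear), so by the two-squares theorem n IS expressible as a sum of two squares.
Step 3: Build a representation. Group n = k² · m with k = 4 and m = 17 · 101 = 1717 (a product of primes ≡ 1 (mod 4)); a representation of m scales to one of n via (k·x)² + (k·y)² = k²(x² + y²). Each prime p ≡ 1 (mod 4) is itself a sum of two squares; find a² by testing p − a² for a perfect square:
  17: 17 − 1² = 16 = 4² ⇒ 17 = 1² + 4².
  101: 101 − 1² = 100 = 10² ⇒ 101 = 1² + 10².
  Combine using the Brahmagupta–Fibonacci identity (a² + b²)(c² + d²) = (ac − bd)² + (ad + bc)² = (ac + bd)² + (ad − bc)²:
  17 · 101 = 1717: from (1² + 4²)(1² + 10²), take (1·1 − 4·10, 1·10 + 4·1) = (1 − 40, 10 + 4) = (-39, 14); dropping signs (only squares matter) gives (39, 14); check 39² + 14² = 1521 + 196 = 1717 ✓.
  Scale by k = 4: (4·39, 4·14) = (156, 56).
Step 4: Order so x ≤ y and verify: 56² + 156² = 3136 + 24336 = 27472 = n. ✓

n = 27472 = 56² + 156² (one valid representation with x ≤ y).


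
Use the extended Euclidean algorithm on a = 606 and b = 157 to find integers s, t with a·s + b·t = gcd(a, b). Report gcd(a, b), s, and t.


Euclidean algorithm on (606, 157) — divide until remainder is 0:
  606 = 3 · 157 + 135
  157 = 1 · 135 + 22
  135 = 6 · 22 + 3
  22 = 7 · 3 + 1
  3 = 3 · 1 + 0
gcd(606, 157) = 1.
Track Bezout coefficients alongside the remainders: start with r₀ = 606 = a·1 + b·0 (s = 1, t = 0) and r₁ = 157 = a·0 + b·1 (s = 0, t = 1); each new remainder r_{k+1} = r_{k-1} − q_k·r_k inherits s_{k+1} = s_{k-1} − q_k·s_k, t_{k+1} = t_{k-1} − q_k·t_k, so r_k = a·s_k + b·t_k at every step:
  q = 3: r = 135, s = 1 − 3·0 = 1, t = 0 − 3·1 = -3  (check: 606·1 + 157·(-3) = 135)
  q = 1: r = 22, s = 0 − 1·1 = -1, t = 1 − 1·(-3) = 4  (check: 606·(-1) + 157·4 = 22)
  q = 6: r = 3, s = 1 − 6·(-1) = 7, t = -3 − 6·4 = -27  (check: 606·7 + 157·(-27) = 3)
  q = 7: r = 1, s = -1 − 7·7 = -50, t = 4 − 7·(-27) = 193  (check: 606·(-50) + 157·193 = 1)
The row with r = 1 (the gcd) gives the Bezout coefficients s = -50, t = 193.
Result: 606 · (-50) + 157 · (193) = 1.

gcd(606, 157) = 1; s = -50, t = 193 (check: 606·(-50) + 157·193 = 1).


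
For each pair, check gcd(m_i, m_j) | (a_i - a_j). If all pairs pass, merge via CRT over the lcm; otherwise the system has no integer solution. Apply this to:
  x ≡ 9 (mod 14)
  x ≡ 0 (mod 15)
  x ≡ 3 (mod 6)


Moduli 14, 15, 6 are not pairwise coprime, so CRT works modulo lcm(m_i) when all pairwise compatibility conditions hold.
Pairwise compatibility: gcd(m_i, m_j) must divide a_i - a_j for every pair.
Merge one congruence at a time:
  Start: x ≡ 9 (mod 14).
  Combine with x ≡ 0 (mod 15): gcd(14, 15) = 1; 0 - 9 = -9, which IS divisible by 1, so compatible.
    Write x = 9 + 14·t and substitute into x ≡ 0 (mod 15): 14·t ≡ 0 − 9 = -9 (mod 15).
    Reduce coefficients mod 15: 14·t ≡ 6 (mod 15).
    The inverse of 14 mod 15 is 14 (since 14·14 = 196 = 13·15 + 1), so t ≡ 14·6 = 84 ≡ 9 (mod 15).
    Then x = 9 + 14·9 = 135, valid modulo lcm(14, 15) = 210: x ≡ 135 (mod 210).
  Combine with x ≡ 3 (mod 6): gcd(210, 6) = 6; 3 - 135 = -132, which IS divisible by 6, so compatible.
    Write x = 135 + 210·t and substitute into x ≡ 3 (mod 6): 210·t ≡ 3 − 135 = -132 (mod 6).
    Divide the congruence (and modulus) by g = 6: 35·t ≡ -22 (mod 1).
    Modulo 1 every t works; take t = 0.
    Then x = 135 + 210·0 = 135, valid modulo lcm(210, 6) = 210: x ≡ 135 (mod 210).
Verify: 135 mod 14 = 9, 135 mod 15 = 0, 135 mod 6 = 3.

x ≡ 135 (mod 210).


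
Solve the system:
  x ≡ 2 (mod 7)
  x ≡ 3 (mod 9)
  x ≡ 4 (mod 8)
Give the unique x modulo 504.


Moduli 7, 9, 8 are pairwise coprime; by CRT there is a unique solution modulo M = 7 · 9 · 8 = 504.
Solve pairwise, accumulating the modulus:
  Start with x ≡ 2 (mod 7).
  Combine with x ≡ 3 (mod 9): since gcd(7, 9) = 1, we get a unique residue mod 63.
    Write x = 2 + 7·t and substitute into x ≡ 3 (mod 9): 7·t ≡ 3 − 2 = 1 (mod 9).
    The inverse of 7 mod 9 is 4 (since 7·4 = 28 = 3·9 + 1), so t ≡ 4·1 = 4 ≡ 4 (mod 9).
    Then x = 2 + 7·4 = 30, valid modulo lcm(7, 9) = 63: x ≡ 30 (mod 63).
  Combine with x ≡ 4 (mod 8): since gcd(63, 8) = 1, we get a unique residue mod 504.
    Write x = 30 + 63·t and substitute into x ≡ 4 (mod 8): 63·t ≡ 4 − 30 = -26 (mod 8).
    Reduce coefficients mod 8: 7·t ≡ 6 (mod 8).
    The inverse of 7 mod 8 is 7 (since 7·7 = 49 = 6·8 + 1), so t ≡ 7·6 = 42 ≡ 2 (mod 8).
    Then x = 30 + 63·2 = 156, valid modulo lcm(63, 8) = 504: x ≡ 156 (mod 504).
Verify: 156 mod 7 = 2 ✓, 156 mod 9 = 3 ✓, 156 mod 8 = 4 ✓.

x ≡ 156 (mod 504).


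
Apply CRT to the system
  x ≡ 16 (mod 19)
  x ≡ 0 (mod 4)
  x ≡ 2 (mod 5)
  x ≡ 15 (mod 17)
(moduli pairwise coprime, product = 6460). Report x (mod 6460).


Product of moduli M = 19 · 4 · 5 · 17 = 6460.
Merge one congruence at a time:
  Start: x ≡ 16 (mod 19).
  Combine with x ≡ 0 (mod 4); new modulus lcm = 76.
    Write x = 16 + 19·t and substitute into x ≡ 0 (mod 4): 19·t ≡ 0 − 16 = -16 (mod 4).
    Reduce coefficients mod 4: 3·t ≡ 0 (mod 4).
    The inverse of 3 mod 4 is 3 (since 3·3 = 9 = 2·4 + 1), so t ≡ 3·0 = 0 ≡ 0 (mod 4).
    Then x = 16 + 19·0 = 16, valid modulo lcm(19, 4) = 76: x ≡ 16 (mod 76).
  Combine with x ≡ 2 (mod 5); new modulus lcm = 380.
    Write x = 16 + 76·t and substitute into x ≡ 2 (mod 5): 76·t ≡ 2 − 16 = -14 (mod 5).
    Reduce coefficients mod 5: 1·t ≡ 1 (mod 5).
    So t ≡ 1 (mod 5).
    Then x = 16 + 76·1 = 92, valid modulo lcm(76, 5) = 380: x ≡ 92 (mod 380).
  Combine with x ≡ 15 (mod 17); new modulus lcm = 6460.
    Write x = 92 + 380·t and substitute into x ≡ 15 (mod 17): 380·t ≡ 15 − 92 = -77 (mod 17).
    Reduce coefficients mod 17: 6·t ≡ 8 (mod 17).
    The inverse of 6 mod 17 is 3 (since 6·3 = 18 = 1·17 + 1), so t ≡ 3·8 = 24 ≡ 7 (mod 17).
    Then x = 92 + 380·7 = 2752, valid modulo lcm(380, 17) = 6460: x ≡ 2752 (mod 6460).
Verify against each original: 2752 mod 19 = 16, 2752 mod 4 = 0, 2752 mod 5 = 2, 2752 mod 17 = 15.

x ≡ 2752 (mod 6460).


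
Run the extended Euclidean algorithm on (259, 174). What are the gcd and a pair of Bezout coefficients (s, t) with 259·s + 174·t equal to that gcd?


Euclidean algorithm on (259, 174) — divide until remainder is 0:
  259 = 1 · 174 + 85
  174 = 2 · 85 + 4
  85 = 21 · 4 + 1
  4 = 4 · 1 + 0
gcd(259, 174) = 1.
Track Bezout coefficients alongside the remainders: start with r₀ = 259 = a·1 + b·0 (s = 1, t = 0) and r₁ = 174 = a·0 + b·1 (s = 0, t = 1); each new remainder r_{k+1} = r_{k-1} − q_k·r_k inherits s_{k+1} = s_{k-1} − q_k·s_k, t_{k+1} = t_{k-1} − q_k·t_k, so r_k = a·s_k + b·t_k at every step:
  q = 1: r = 85, s = 1 − 1·0 = 1, t = 0 − 1·1 = -1  (check: 259·1 + 174·(-1) = 85)
  q = 2: r = 4, s = 0 − 2·1 = -2, t = 1 − 2·(-1) = 3  (check: 259·(-2) + 174·3 = 4)
  q = 21: r = 1, s = 1 − 21·(-2) = 43, t = -1 − 21·3 = -64  (check: 259·43 + 174·(-64) = 1)
The row with r = 1 (the gcd) gives the Bezout coefficients s = 43, t = -64.
Result: 259 · (43) + 174 · (-64) = 1.

gcd(259, 174) = 1; s = 43, t = -64 (check: 259·43 + 174·(-64) = 1).


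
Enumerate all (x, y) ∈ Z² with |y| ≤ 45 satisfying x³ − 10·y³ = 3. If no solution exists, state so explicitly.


The equation is x³ - 10y³ = 3. For fixed y, x³ = 10·y³ + 3, so a solution requires the RHS to be a perfect cube.
Strategy: iterate y from -45 to 45, compute RHS = 10·y³ + 3, and check whether it is a (positive or negative) perfect cube.
Check small values of y:
  y = 0: RHS = 3 is not a perfect cube.
  y = 1: RHS = 13 is not a perfect cube.
  y = -1: RHS = -7 is not a perfect cube.
  y = 2: RHS = 83 is not a perfect cube.
  y = -2: RHS = -77 is not a perfect cube.
  y = 3: RHS = 273 is not a perfect cube.
  y = -3: RHS = -267 is not a perfect cube.
Continuing the search up to |y| = 45 finds no solutions either.
No (x, y) in the scanned range satisfies the equation.

No integer solutions with |y| ≤ 45.


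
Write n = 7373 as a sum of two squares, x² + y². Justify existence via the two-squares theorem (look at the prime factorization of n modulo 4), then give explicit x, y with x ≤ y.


Step 1: Factor n = 7373 = 73 · 101.
Step 2: Check the mod-4 condition on each prime factor: 73 ≡ 1 (mod 4), exponent 1; 101 ≡ 1 (mod 4), exponent 1.
All primes ≡ 3 (mod 4) appear to even exponent (or don't appear), so by the two-squares theorem n IS expressible as a sum of two squares.
Step 3: Build a representation. Here n = 73 · 101 is a product of primes ≡ 1 (mod 4). Each prime p ≡ 1 (mod 4) is itself a sum of two squares; find a² by testing p − a² for a perfect square:
  73: 73 − 1² = 72, 73 − 2² = 69, 73 − 3² = 64 = 8² ⇒ 73 = 3² + 8².
  101: 101 − 1² = 100 = 10² ⇒ 101 = 1² + 10².
  Combine using the Brahmagupta–Fibonacci identity (a² + b²)(c² + d²) = (ac − bd)² + (ad + bc)² = (ac + bd)² + (ad − bc)²:
  73 · 101 = 7373: from (3² + 8²)(1² + 10²), take (3·1 − 8·10, 3·10 + 8·1) = (3 − 80, 30 + 8) = (-77, 38); dropping signs (only squares matter) gives (77, 38); check 77² + 38² = 5929 + 1444 = 7373 ✓.
Step 4: Order so x ≤ y and verify: 38² + 77² = 1444 + 5929 = 7373 = n. ✓

n = 7373 = 38² + 77² (one valid representation with x ≤ y).


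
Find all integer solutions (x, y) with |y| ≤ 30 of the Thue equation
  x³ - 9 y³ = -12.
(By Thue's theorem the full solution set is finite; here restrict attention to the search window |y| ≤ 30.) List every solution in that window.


The equation is x³ - 9y³ = -12. For fixed y, x³ = 9·y³ − 12, so a solution requires the RHS to be a perfect cube.
Strategy: iterate y from -30 to 30, compute RHS = 9·y³ − 12, and check whether it is a (positive or negative) perfect cube.
Check small values of y:
  y = 0: RHS = -12 is not a perfect cube.
  y = 1: RHS = -3 is not a perfect cube.
  y = -1: RHS = -21 is not a perfect cube.
  y = 2: RHS = 60 is not a perfect cube.
  y = -2: RHS = -84 is not a perfect cube.
  y = 3: RHS = 231 is not a perfect cube.
  y = -3: RHS = -255 is not a perfect cube.
Continuing the search up to |y| = 30 finds no solutions either.
No (x, y) in the scanned range satisfies the equation.

No integer solutions with |y| ≤ 30.


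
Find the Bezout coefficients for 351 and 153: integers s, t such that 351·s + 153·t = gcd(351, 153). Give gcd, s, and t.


Euclidean algorithm on (351, 153) — divide until remainder is 0:
  351 = 2 · 153 + 45
  153 = 3 · 45 + 18
  45 = 2 · 18 + 9
  18 = 2 · 9 + 0
gcd(351, 153) = 9.
Track Bezout coefficients alongside the remainders: start with r₀ = 351 = a·1 + b·0 (s = 1, t = 0) and r₁ = 153 = a·0 + b·1 (s = 0, t = 1); each new remainder r_{k+1} = r_{k-1} − q_k·r_k inherits s_{k+1} = s_{k-1} − q_k·s_k, t_{k+1} = t_{k-1} − q_k·t_k, so r_k = a·s_k + b·t_k at every step:
  q = 2: r = 45, s = 1 − 2·0 = 1, t = 0 − 2·1 = -2  (check: 351·1 + 153·(-2) = 45)
  q = 3: r = 18, s = 0 − 3·1 = -3, t = 1 − 3·(-2) = 7  (check: 351·(-3) + 153·7 = 18)
  q = 2: r = 9, s = 1 − 2·(-3) = 7, t = -2 − 2·7 = -16  (check: 351·7 + 153·(-16) = 9)
The row with r = 9 (the gcd) gives the Bezout coefficients s = 7, t = -16.
Result: 351 · (7) + 153 · (-16) = 9.

gcd(351, 153) = 9; s = 7, t = -16 (check: 351·7 + 153·(-16) = 9).


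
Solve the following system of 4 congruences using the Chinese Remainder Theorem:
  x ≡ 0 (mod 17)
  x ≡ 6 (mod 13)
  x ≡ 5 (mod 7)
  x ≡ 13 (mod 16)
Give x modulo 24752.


Product of moduli M = 17 · 13 · 7 · 16 = 24752.
Merge one congruence at a time:
  Start: x ≡ 0 (mod 17).
  Combine with x ≡ 6 (mod 13); new modulus lcm = 221.
    Write x = 0 + 17·t and substitute into x ≡ 6 (mod 13): 17·t ≡ 6 − 0 = 6 (mod 13).
    Reduce coefficients mod 13: 4·t ≡ 6 (mod 13).
    The inverse of 4 mod 13 is 10 (since 4·10 = 40 = 3·13 + 1), so t ≡ 10·6 = 60 ≡ 8 (mod 13).
    Then x = 0 + 17·8 = 136, valid modulo lcm(17, 13) = 221: x ≡ 136 (mod 221).
  Combine with x ≡ 5 (mod 7); new modulus lcm = 1547.
    Write x = 136 + 221·t and substitute into x ≡ 5 (mod 7): 221·t ≡ 5 − 136 = -131 (mod 7).
    Reduce coefficients mod 7: 4·t ≡ 2 (mod 7).
    The inverse of 4 mod 7 is 2 (since 4·2 = 8 = 1·7 + 1), so t ≡ 2·2 = 4 ≡ 4 (mod 7).
    Then x = 136 + 221·4 = 1020, valid modulo lcm(221, 7) = 1547: x ≡ 1020 (mod 1547).
  Combine with x ≡ 13 (mod 16); new modulus lcm = 24752.
    Write x = 1020 + 1547·t and substitute into x ≡ 13 (mod 16): 1547·t ≡ 13 − 1020 = -1007 (mod 16).
    Reduce coefficients mod 16: 11·t ≡ 1 (mod 16).
    The inverse of 11 mod 16 is 3 (since 11·3 = 33 = 2·16 + 1), so t ≡ 3·1 = 3 ≡ 3 (mod 16).
    Then x = 1020 + 1547·3 = 5661, valid modulo lcm(1547, 16) = 24752: x ≡ 5661 (mod 24752).
Verify against each original: 5661 mod 17 = 0, 5661 mod 13 = 6, 5661 mod 7 = 5, 5661 mod 16 = 13.

x ≡ 5661 (mod 24752).


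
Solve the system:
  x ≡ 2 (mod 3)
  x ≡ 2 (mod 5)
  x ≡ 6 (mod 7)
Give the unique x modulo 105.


Moduli 3, 5, 7 are pairwise coprime; by CRT there is a unique solution modulo M = 3 · 5 · 7 = 105.
Solve pairwise, accumulating the modulus:
  Start with x ≡ 2 (mod 3).
  Combine with x ≡ 2 (mod 5): since gcd(3, 5) = 1, we get a unique residue mod 15.
    Write x = 2 + 3·t and substitute into x ≡ 2 (mod 5): 3·t ≡ 2 − 2 = 0 (mod 5).
    The inverse of 3 mod 5 is 2 (since 3·2 = 6 = 1·5 + 1), so t ≡ 2·0 = 0 ≡ 0 (mod 5).
    Then x = 2 + 3·0 = 2, valid modulo lcm(3, 5) = 15: x ≡ 2 (mod 15).
  Combine with x ≡ 6 (mod 7): since gcd(15, 7) = 1, we get a unique residue mod 105.
    Write x = 2 + 15·t and substitute into x ≡ 6 (mod 7): 15·t ≡ 6 − 2 = 4 (mod 7).
    Reduce coefficients mod 7: 1·t ≡ 4 (mod 7).
    So t ≡ 4 (mod 7).
    Then x = 2 + 15·4 = 62, valid modulo lcm(15, 7) = 105: x ≡ 62 (mod 105).
Verify: 62 mod 3 = 2 ✓, 62 mod 5 = 2 ✓, 62 mod 7 = 6 ✓.

x ≡ 62 (mod 105).


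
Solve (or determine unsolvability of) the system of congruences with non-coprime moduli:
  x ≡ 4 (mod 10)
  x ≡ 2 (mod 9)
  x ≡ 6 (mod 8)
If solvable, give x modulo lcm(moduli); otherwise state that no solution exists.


Moduli 10, 9, 8 are not pairwise coprime, so CRT works modulo lcm(m_i) when all pairwise compatibility conditions hold.
Pairwise compatibility: gcd(m_i, m_j) must divide a_i - a_j for every pair.
Merge one congruence at a time:
  Start: x ≡ 4 (mod 10).
  Combine with x ≡ 2 (mod 9): gcd(10, 9) = 1; 2 - 4 = -2, which IS divisible by 1, so compatible.
    Write x = 4 + 10·t and substitute into x ≡ 2 (mod 9): 10·t ≡ 2 − 4 = -2 (mod 9).
    Reduce coefficients mod 9: 1·t ≡ 7 (mod 9).
    So t ≡ 7 (mod 9).
    Then x = 4 + 10·7 = 74, valid modulo lcm(10, 9) = 90: x ≡ 74 (mod 90).
  Combine with x ≡ 6 (mod 8): gcd(90, 8) = 2; 6 - 74 = -68, which IS divisible by 2, so compatible.
    Write x = 74 + 90·t and substitute into x ≡ 6 (mod 8): 90·t ≡ 6 − 74 = -68 (mod 8).
    Divide the congruence (and modulus) by g = 2: 45·t ≡ -34 (mod 4).
    Reduce coefficients mod 4: 1·t ≡ 2 (mod 4).
    So t ≡ 2 (mod 4).
    Then x = 74 + 90·2 = 254, valid modulo lcm(90, 8) = 360: x ≡ 254 (mod 360).
Verify: 254 mod 10 = 4, 254 mod 9 = 2, 254 mod 8 = 6.

x ≡ 254 (mod 360).


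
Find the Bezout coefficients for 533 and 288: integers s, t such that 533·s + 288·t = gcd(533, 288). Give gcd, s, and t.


Euclidean algorithm on (533, 288) — divide until remainder is 0:
  533 = 1 · 288 + 245
  288 = 1 · 245 + 43
  245 = 5 · 43 + 30
  43 = 1 · 30 + 13
  30 = 2 · 13 + 4
  13 = 3 · 4 + 1
  4 = 4 · 1 + 0
gcd(533, 288) = 1.
Track Bezout coefficients alongside the remainders: start with r₀ = 533 = a·1 + b·0 (s = 1, t = 0) and r₁ = 288 = a·0 + b·1 (s = 0, t = 1); each new remainder r_{k+1} = r_{k-1} − q_k·r_k inherits s_{k+1} = s_{k-1} − q_k·s_k, t_{k+1} = t_{k-1} − q_k·t_k, so r_k = a·s_k + b·t_k at every step:
  q = 1: r = 245, s = 1 − 1·0 = 1, t = 0 − 1·1 = -1  (check: 533·1 + 288·(-1) = 245)
  q = 1: r = 43, s = 0 − 1·1 = -1, t = 1 − 1·(-1) = 2  (check: 533·(-1) + 288·2 = 43)
  q = 5: r = 30, s = 1 − 5·(-1) = 6, t = -1 − 5·2 = -11  (check: 533·6 + 288·(-11) = 30)
  q = 1: r = 13, s = -1 − 1·6 = -7, t = 2 − 1·(-11) = 13  (check: 533·(-7) + 288·13 = 13)
  q = 2: r = 4, s = 6 − 2·(-7) = 20, t = -11 − 2·13 = -37  (check: 533·20 + 288·(-37) = 4)
  q = 3: r = 1, s = -7 − 3·20 = -67, t = 13 − 3·(-37) = 124  (check: 533·(-67) + 288·124 = 1)
The row with r = 1 (the gcd) gives the Bezout coefficients s = -67, t = 124.
Result: 533 · (-67) + 288 · (124) = 1.

gcd(533, 288) = 1; s = -67, t = 124 (check: 533·(-67) + 288·124 = 1).


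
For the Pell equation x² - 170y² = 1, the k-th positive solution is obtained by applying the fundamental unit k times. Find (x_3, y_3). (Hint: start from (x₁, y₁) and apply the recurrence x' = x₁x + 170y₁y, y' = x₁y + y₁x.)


Step 1: Find the fundamental solution (x₁, y₁) of x² - 170y² = 1.
  Expand √170 as a continued fraction. a₀ = ⌊√170⌋ = 13; iterate m_{k+1} = d_k·a_k − m_k, d_{k+1} = (170 − m_{k+1}²)/d_k, a_{k+1} = ⌊(a₀ + m_{k+1})/d_{k+1}⌋ (starting m₀ = 0, d₀ = 1), with convergents p_k = a_k·p_{k-1} + p_{k-2}, q_k = a_k·q_{k-1} + q_{k-2} (p₋₁ = 1, q₋₁ = 0):
  k = 0: a₀ = 13; p₀/q₀ = 13/1; p₀² − 170·q₀² = 169 − 170 = -1.
  k = 1: m = 13, d = 1, a = ⌊(13 + 13)/1⌋ = 26; p/q = (26·13 + 1)/(26·1 + 0) = 339/26; p² − 170·q² = 114921 − 114920 = 1.
  The first convergent with p² − 170·q² = 1 gives the fundamental solution (x₁, y₁) = (339, 26).
Step 2: Apply the recurrence (x_{n+1}, y_{n+1}) = (x₁x_n + 170y₁y_n, x₁y_n + y₁x_n) repeatedly.
  From (x_1, y_1) = (339, 26): x_2 = 339·339 + 170·26·26 = 229841; y_2 = 339·26 + 26·339 = 17628.
  From (x_2, y_2) = (229841, 17628): x_3 = 339·229841 + 170·26·17628 = 155831859; y_3 = 339·17628 + 26·229841 = 11951758.
Step 3: Verify x_3² - 170·y_3² = 24283568279395881 - 24283568279395880 = 1 (should be 1). ✓

(x_1, y_1) = (339, 26); (x_3, y_3) = (155831859, 11951758).


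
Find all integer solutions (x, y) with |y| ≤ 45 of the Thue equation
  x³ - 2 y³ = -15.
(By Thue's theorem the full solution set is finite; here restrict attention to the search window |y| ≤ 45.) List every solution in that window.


The equation is x³ - 2y³ = -15. For fixed y, x³ = 2·y³ − 15, so a solution requires the RHS to be a perfect cube.
Strategy: iterate y from -45 to 45, compute RHS = 2·y³ − 15, and check whether it is a (positive or negative) perfect cube.
Check small values of y:
  y = 0: RHS = -15 is not a perfect cube.
  y = 1: RHS = -13 is not a perfect cube.
  y = -1: RHS = -17 is not a perfect cube.
  y = 2: RHS = 1 = (1)³ ⇒ x = 1 works.
  y = -2: RHS = -31 is not a perfect cube.
  y = 3: RHS = 39 is not a perfect cube.
  y = -3: RHS = -69 is not a perfect cube.
Continuing the search up to |y| = 45 finds no further solutions beyond those listed.
Collected solutions: (1, 2).

Solutions (with |y| ≤ 45): (1, 2).


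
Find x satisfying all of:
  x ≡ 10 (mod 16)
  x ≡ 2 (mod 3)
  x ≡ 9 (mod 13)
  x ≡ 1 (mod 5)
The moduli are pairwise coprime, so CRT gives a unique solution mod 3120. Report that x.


Product of moduli M = 16 · 3 · 13 · 5 = 3120.
Merge one congruence at a time:
  Start: x ≡ 10 (mod 16).
  Combine with x ≡ 2 (mod 3); new modulus lcm = 48.
    Write x = 10 + 16·t and substitute into x ≡ 2 (mod 3): 16·t ≡ 2 − 10 = -8 (mod 3).
    Reduce coefficients mod 3: 1·t ≡ 1 (mod 3).
    So t ≡ 1 (mod 3).
    Then x = 10 + 16·1 = 26, valid modulo lcm(16, 3) = 48: x ≡ 26 (mod 48).
  Combine with x ≡ 9 (mod 13); new modulus lcm = 624.
    Write x = 26 + 48·t and substitute into x ≡ 9 (mod 13): 48·t ≡ 9 − 26 = -17 (mod 13).
    Reduce coefficients mod 13: 9·t ≡ 9 (mod 13).
    The inverse of 9 mod 13 is 3 (since 9·3 = 27 = 2·13 + 1), so t ≡ 3·9 = 27 ≡ 1 (mod 13).
    Then x = 26 + 48·1 = 74, valid modulo lcm(48, 13) = 624: x ≡ 74 (mod 624).
  Combine with x ≡ 1 (mod 5); new modulus lcm = 3120.
    Write x = 74 + 624·t and substitute into x ≡ 1 (mod 5): 624·t ≡ 1 − 74 = -73 (mod 5).
    Reduce coefficients mod 5: 4·t ≡ 2 (mod 5).
    The inverse of 4 mod 5 is 4 (since 4·4 = 16 = 3·5 + 1), so t ≡ 4·2 = 8 ≡ 3 (mod 5).
    Then x = 74 + 624·3 = 1946, valid modulo lcm(624, 5) = 3120: x ≡ 1946 (mod 3120).
Verify against each original: 1946 mod 16 = 10, 1946 mod 3 = 2, 1946 mod 13 = 9, 1946 mod 5 = 1.

x ≡ 1946 (mod 3120).


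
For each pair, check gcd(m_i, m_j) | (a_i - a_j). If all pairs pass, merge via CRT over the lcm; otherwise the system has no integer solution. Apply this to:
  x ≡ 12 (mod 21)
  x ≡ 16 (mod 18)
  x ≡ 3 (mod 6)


Moduli 21, 18, 6 are not pairwise coprime, so CRT works modulo lcm(m_i) when all pairwise compatibility conditions hold.
Pairwise compatibility: gcd(m_i, m_j) must divide a_i - a_j for every pair.
Merge one congruence at a time:
  Start: x ≡ 12 (mod 21).
  Combine with x ≡ 16 (mod 18): gcd(21, 18) = 3, and 16 - 12 = 4 is NOT divisible by 3.
    ⇒ system is inconsistent (no integer solution).

No solution (the system is inconsistent).


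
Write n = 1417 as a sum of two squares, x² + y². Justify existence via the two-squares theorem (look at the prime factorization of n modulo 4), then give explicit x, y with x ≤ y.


Step 1: Factor n = 1417 = 13 · 109.
Step 2: Check the mod-4 condition on each prime factor: 13 ≡ 1 (mod 4), exponent 1; 109 ≡ 1 (mod 4), exponent 1.
All primes ≡ 3 (mod 4) appear to even exponent (or don't appear), so by the two-squares theorem n IS expressible as a sum of two squares.
Step 3: Build a representation. Here n = 13 · 109 is a product of primes ≡ 1 (mod 4). Each prime p ≡ 1 (mod 4) is itself a sum of two squares; find a² by testing p − a² for a perfect square:
  13: 13 − 1² = 12, 13 − 2² = 9 = 3² ⇒ 13 = 2² + 3².
  109: 109 − 1² = 108, 109 − 2² = 105, 109 − 3² = 100 = 10² ⇒ 109 = 3² + 10².
  Combine using the Brahmagupta–Fibonacci identity (a² + b²)(c² + d²) = (ac − bd)² + (ad + bc)² = (ac + bd)² + (ad − bc)²:
  13 · 109 = 1417: from (2² + 3²)(3² + 10²), take (2·3 − 3·10, 2·10 + 3·3) = (6 − 30, 20 + 9) = (-24, 29); dropping signs (only squares matter) gives (24, 29); check 24² + 29² = 576 + 841 = 1417 ✓.
Step 4: Order so x ≤ y and verify: 24² + 29² = 576 + 841 = 1417 = n. ✓

n = 1417 = 24² + 29² (one valid representation with x ≤ y).


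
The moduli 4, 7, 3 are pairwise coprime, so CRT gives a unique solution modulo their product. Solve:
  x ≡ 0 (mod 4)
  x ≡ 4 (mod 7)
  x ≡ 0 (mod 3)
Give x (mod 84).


Moduli 4, 7, 3 are pairwise coprime; by CRT there is a unique solution modulo M = 4 · 7 · 3 = 84.
Solve pairwise, accumulating the modulus:
  Start with x ≡ 0 (mod 4).
  Combine with x ≡ 4 (mod 7): since gcd(4, 7) = 1, we get a unique residue mod 28.
    Write x = 0 + 4·t and substitute into x ≡ 4 (mod 7): 4·t ≡ 4 − 0 = 4 (mod 7).
    The inverse of 4 mod 7 is 2 (since 4·2 = 8 = 1·7 + 1), so t ≡ 2·4 = 8 ≡ 1 (mod 7).
    Then x = 0 + 4·1 = 4, valid modulo lcm(4, 7) = 28: x ≡ 4 (mod 28).
  Combine with x ≡ 0 (mod 3): since gcd(28, 3) = 1, we get a unique residue mod 84.
    Write x = 4 + 28·t and substitute into x ≡ 0 (mod 3): 28·t ≡ 0 − 4 = -4 (mod 3).
    Reduce coefficients mod 3: 1·t ≡ 2 (mod 3).
    So t ≡ 2 (mod 3).
    Then x = 4 + 28·2 = 60, valid modulo lcm(28, 3) = 84: x ≡ 60 (mod 84).
Verify: 60 mod 4 = 0 ✓, 60 mod 7 = 4 ✓, 60 mod 3 = 0 ✓.

x ≡ 60 (mod 84).


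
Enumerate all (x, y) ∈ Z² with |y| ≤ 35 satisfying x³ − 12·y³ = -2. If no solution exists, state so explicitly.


The equation is x³ - 12y³ = -2. For fixed y, x³ = 12·y³ − 2, so a solution requires the RHS to be a perfect cube.
Strategy: iterate y from -35 to 35, compute RHS = 12·y³ − 2, and check whether it is a (positive or negative) perfect cube.
Check small values of y:
  y = 0: RHS = -2 is not a perfect cube.
  y = 1: RHS = 10 is not a perfect cube.
  y = -1: RHS = -14 is not a perfect cube.
  y = 2: RHS = 94 is not a perfect cube.
  y = -2: RHS = -98 is not a perfect cube.
  y = 3: RHS = 322 is not a perfect cube.
  y = -3: RHS = -326 is not a perfect cube.
Continuing the search up to |y| = 35 finds no solutions either.
No (x, y) in the scanned range satisfies the equation.

No integer solutions with |y| ≤ 35.


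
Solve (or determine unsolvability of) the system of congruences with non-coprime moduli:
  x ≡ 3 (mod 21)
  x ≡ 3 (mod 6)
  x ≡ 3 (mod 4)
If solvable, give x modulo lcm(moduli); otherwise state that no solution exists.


Moduli 21, 6, 4 are not pairwise coprime, so CRT works modulo lcm(m_i) when all pairwise compatibility conditions hold.
Pairwise compatibility: gcd(m_i, m_j) must divide a_i - a_j for every pair.
Merge one congruence at a time:
  Start: x ≡ 3 (mod 21).
  Combine with x ≡ 3 (mod 6): gcd(21, 6) = 3; 3 - 3 = 0, which IS divisible by 3, so compatible.
    Write x = 3 + 21·t and substitute into x ≡ 3 (mod 6): 21·t ≡ 3 − 3 = 0 (mod 6).
    Divide the congruence (and modulus) by g = 3: 7·t ≡ 0 (mod 2).
    Reduce coefficients mod 2: 1·t ≡ 0 (mod 2).
    So t ≡ 0 (mod 2).
    Then x = 3 + 21·0 = 3, valid modulo lcm(21, 6) = 42: x ≡ 3 (mod 42).
  Combine with x ≡ 3 (mod 4): gcd(42, 4) = 2; 3 - 3 = 0, which IS divisible by 2, so compatible.
    Write x = 3 + 42·t and substitute into x ≡ 3 (mod 4): 42·t ≡ 3 − 3 = 0 (mod 4).
    Divide the congruence (and modulus) by g = 2: 21·t ≡ 0 (mod 2).
    Reduce coefficients mod 2: 1·t ≡ 0 (mod 2).
    So t ≡ 0 (mod 2).
    Then x = 3 + 42·0 = 3, valid modulo lcm(42, 4) = 84: x ≡ 3 (mod 84).
Verify: 3 mod 21 = 3, 3 mod 6 = 3, 3 mod 4 = 3.

x ≡ 3 (mod 84).


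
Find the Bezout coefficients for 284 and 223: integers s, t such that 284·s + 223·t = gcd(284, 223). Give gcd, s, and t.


Euclidean algorithm on (284, 223) — divide until remainder is 0:
  284 = 1 · 223 + 61
  223 = 3 · 61 + 40
  61 = 1 · 40 + 21
  40 = 1 · 21 + 19
  21 = 1 · 19 + 2
  19 = 9 · 2 + 1
  2 = 2 · 1 + 0
gcd(284, 223) = 1.
Track Bezout coefficients alongside the remainders: start with r₀ = 284 = a·1 + b·0 (s = 1, t = 0) and r₁ = 223 = a·0 + b·1 (s = 0, t = 1); each new remainder r_{k+1} = r_{k-1} − q_k·r_k inherits s_{k+1} = s_{k-1} − q_k·s_k, t_{k+1} = t_{k-1} − q_k·t_k, so r_k = a·s_k + b·t_k at every step:
  q = 1: r = 61, s = 1 − 1·0 = 1, t = 0 − 1·1 = -1  (check: 284·1 + 223·(-1) = 61)
  q = 3: r = 40, s = 0 − 3·1 = -3, t = 1 − 3·(-1) = 4  (check: 284·(-3) + 223·4 = 40)
  q = 1: r = 21, s = 1 − 1·(-3) = 4, t = -1 − 1·4 = -5  (check: 284·4 + 223·(-5) = 21)
  q = 1: r = 19, s = -3 − 1·4 = -7, t = 4 − 1·(-5) = 9  (check: 284·(-7) + 223·9 = 19)
  q = 1: r = 2, s = 4 − 1·(-7) = 11, t = -5 − 1·9 = -14  (check: 284·11 + 223·(-14) = 2)
  q = 9: r = 1, s = -7 − 9·11 = -106, t = 9 − 9·(-14) = 135  (check: 284·(-106) + 223·135 = 1)
The row with r = 1 (the gcd) gives the Bezout coefficients s = -106, t = 135.
Result: 284 · (-106) + 223 · (135) = 1.

gcd(284, 223) = 1; s = -106, t = 135 (check: 284·(-106) + 223·135 = 1).


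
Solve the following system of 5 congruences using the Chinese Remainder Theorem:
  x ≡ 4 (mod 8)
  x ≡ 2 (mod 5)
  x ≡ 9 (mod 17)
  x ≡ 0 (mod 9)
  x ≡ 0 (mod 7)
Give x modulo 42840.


Product of moduli M = 8 · 5 · 17 · 9 · 7 = 42840.
Merge one congruence at a time:
  Start: x ≡ 4 (mod 8).
  Combine with x ≡ 2 (mod 5); new modulus lcm = 40.
    Write x = 4 + 8·t and substitute into x ≡ 2 (mod 5): 8·t ≡ 2 − 4 = -2 (mod 5).
    Reduce coefficients mod 5: 3·t ≡ 3 (mod 5).
    The inverse of 3 mod 5 is 2 (since 3·2 = 6 = 1·5 + 1), so t ≡ 2·3 = 6 ≡ 1 (mod 5).
    Then x = 4 + 8·1 = 12, valid modulo lcm(8, 5) = 40: x ≡ 12 (mod 40).
  Combine with x ≡ 9 (mod 17); new modulus lcm = 680.
    Write x = 12 + 40·t and substitute into x ≡ 9 (mod 17): 40·t ≡ 9 − 12 = -3 (mod 17).
    Reduce coefficients mod 17: 6·t ≡ 14 (mod 17).
    The inverse of 6 mod 17 is 3 (since 6·3 = 18 = 1·17 + 1), so t ≡ 3·14 = 42 ≡ 8 (mod 17).
    Then x = 12 + 40·8 = 332, valid modulo lcm(40, 17) = 680: x ≡ 332 (mod 680).
  Combine with x ≡ 0 (mod 9); new modulus lcm = 6120.
    Write x = 332 + 680·t and substitute into x ≡ 0 (mod 9): 680·t ≡ 0 − 332 = -332 (mod 9).
    Reduce coefficients mod 9: 5·t ≡ 1 (mod 9).
    The inverse of 5 mod 9 is 2 (since 5·2 = 10 = 1·9 + 1), so t ≡ 2·1 = 2 ≡ 2 (mod 9).
    Then x = 332 + 680·2 = 1692, valid modulo lcm(680, 9) = 6120: x ≡ 1692 (mod 6120).
  Combine with x ≡ 0 (mod 7); new modulus lcm = 42840.
    Write x = 1692 + 6120·t and substitute into x ≡ 0 (mod 7): 6120·t ≡ 0 − 1692 = -1692 (mod 7).
    Reduce coefficients mod 7: 2·t ≡ 2 (mod 7).
    The inverse of 2 mod 7 is 4 (since 2·4 = 8 = 1·7 + 1), so t ≡ 4·2 = 8 ≡ 1 (mod 7).
    Then x = 1692 + 6120·1 = 7812, valid modulo lcm(6120, 7) = 42840: x ≡ 7812 (mod 42840).
Verify against each original: 7812 mod 8 = 4, 7812 mod 5 = 2, 7812 mod 17 = 9, 7812 mod 9 = 0, 7812 mod 7 = 0.

x ≡ 7812 (mod 42840).


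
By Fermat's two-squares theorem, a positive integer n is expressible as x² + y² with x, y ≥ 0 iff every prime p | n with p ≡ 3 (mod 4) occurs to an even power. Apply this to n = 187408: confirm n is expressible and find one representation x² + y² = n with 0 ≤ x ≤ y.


Step 1: Factor n = 187408 = 2^4 · 13 · 17 · 53.
Step 2: Check the mod-4 condition on each prime factor: 2 = 2 (special); 13 ≡ 1 (mod 4), exponent 1; 17 ≡ 1 (mod 4), exponent 1; 53 ≡ 1 (mod 4), exponent 1.
All primes ≡ 3 (mod 4) appear to even exponent (or don't appear), so by the two-squares theorem n IS expressible as a sum of two squares.
Step 3: Build a representation. Group n = k² · m with k = 4 and m = 13 · 17 · 53 = 11713 (a product of primes ≡ 1 (mod 4)); a representation of m scales to one of n via (k·x)² + (k·y)² = k²(x² + y²). Each prime p ≡ 1 (mod 4) is itself a sum of two squares; find a² by testing p − a² for a perfect square:
  13: 13 − 1² = 12, 13 − 2² = 9 = 3² ⇒ 13 = 2² + 3².
  17: 17 − 1² = 16 = 4² ⇒ 17 = 1² + 4².
  53: 53 − 1² = 52, 53 − 2² = 49 = 7² ⇒ 53 = 2² + 7².
  Combine using the Brahmagupta–Fibonacci identity (a² + b²)(c² + d²) = (ac − bd)² + (ad + bc)² = (ac + bd)² + (ad − bc)²:
  13 · 17 = 221: from (2² + 3²)(1² + 4²), take (2·1 − 3·4, 2·4 + 3·1) = (2 − 12, 8 + 3) = (-10, 11); dropping signs (only squares matter) gives (10, 11); check 10² + 11² = 100 + 121 = 221 ✓.
  221 · 53 = 11713: from (10² + 11²)(2² + 7²), take (10·2 − 11·7, 10·7 + 11·2) = (20 − 77, 70 + 22) = (-57, 92); dropping signs (only squares matter) gives (57, 92); check 57² + 92² = 3249 + 8464 = 11713 ✓.
  Scale by k = 4: (4·57, 4·92) = (228, 368).
Step 4: Order so x ≤ y and verify: 228² + 368² = 51984 + 135424 = 187408 = n. ✓

n = 187408 = 228² + 368² (one valid representation with x ≤ y).


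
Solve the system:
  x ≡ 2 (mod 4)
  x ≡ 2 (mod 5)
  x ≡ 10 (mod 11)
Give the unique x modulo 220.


Moduli 4, 5, 11 are pairwise coprime; by CRT there is a unique solution modulo M = 4 · 5 · 11 = 220.
Solve pairwise, accumulating the modulus:
  Start with x ≡ 2 (mod 4).
  Combine with x ≡ 2 (mod 5): since gcd(4, 5) = 1, we get a unique residue mod 20.
    Write x = 2 + 4·t and substitute into x ≡ 2 (mod 5): 4·t ≡ 2 − 2 = 0 (mod 5).
    The inverse of 4 mod 5 is 4 (since 4·4 = 16 = 3·5 + 1), so t ≡ 4·0 = 0 ≡ 0 (mod 5).
    Then x = 2 + 4·0 = 2, valid modulo lcm(4, 5) = 20: x ≡ 2 (mod 20).
  Combine with x ≡ 10 (mod 11): since gcd(20, 11) = 1, we get a unique residue mod 220.
    Write x = 2 + 20·t and substitute into x ≡ 10 (mod 11): 20·t ≡ 10 − 2 = 8 (mod 11).
    Reduce coefficients mod 11: 9·t ≡ 8 (mod 11).
    The inverse of 9 mod 11 is 5 (since 9·5 = 45 = 4·11 + 1), so t ≡ 5·8 = 40 ≡ 7 (mod 11).
    Then x = 2 + 20·7 = 142, valid modulo lcm(20, 11) = 220: x ≡ 142 (mod 220).
Verify: 142 mod 4 = 2 ✓, 142 mod 5 = 2 ✓, 142 mod 11 = 10 ✓.

x ≡ 142 (mod 220).
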